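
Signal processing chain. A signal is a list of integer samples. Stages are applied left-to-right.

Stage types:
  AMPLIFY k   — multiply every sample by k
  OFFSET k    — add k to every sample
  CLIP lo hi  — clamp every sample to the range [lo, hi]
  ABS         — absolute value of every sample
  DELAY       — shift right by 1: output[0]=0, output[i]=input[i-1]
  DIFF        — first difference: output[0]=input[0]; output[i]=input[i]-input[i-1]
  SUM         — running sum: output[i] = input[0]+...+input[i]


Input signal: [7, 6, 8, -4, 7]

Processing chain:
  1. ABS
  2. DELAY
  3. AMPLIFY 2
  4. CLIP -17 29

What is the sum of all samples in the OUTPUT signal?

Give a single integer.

Answer: 50

Derivation:
Input: [7, 6, 8, -4, 7]
Stage 1 (ABS): |7|=7, |6|=6, |8|=8, |-4|=4, |7|=7 -> [7, 6, 8, 4, 7]
Stage 2 (DELAY): [0, 7, 6, 8, 4] = [0, 7, 6, 8, 4] -> [0, 7, 6, 8, 4]
Stage 3 (AMPLIFY 2): 0*2=0, 7*2=14, 6*2=12, 8*2=16, 4*2=8 -> [0, 14, 12, 16, 8]
Stage 4 (CLIP -17 29): clip(0,-17,29)=0, clip(14,-17,29)=14, clip(12,-17,29)=12, clip(16,-17,29)=16, clip(8,-17,29)=8 -> [0, 14, 12, 16, 8]
Output sum: 50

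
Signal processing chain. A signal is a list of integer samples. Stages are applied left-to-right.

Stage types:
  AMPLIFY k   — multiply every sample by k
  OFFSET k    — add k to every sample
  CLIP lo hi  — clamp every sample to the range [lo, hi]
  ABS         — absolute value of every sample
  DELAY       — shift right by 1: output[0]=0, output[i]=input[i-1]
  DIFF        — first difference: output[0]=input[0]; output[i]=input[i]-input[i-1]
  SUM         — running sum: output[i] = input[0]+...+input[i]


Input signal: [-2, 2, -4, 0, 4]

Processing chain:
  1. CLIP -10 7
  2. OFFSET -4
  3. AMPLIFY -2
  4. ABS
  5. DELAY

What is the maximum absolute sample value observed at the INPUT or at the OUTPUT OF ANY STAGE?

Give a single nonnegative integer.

Input: [-2, 2, -4, 0, 4] (max |s|=4)
Stage 1 (CLIP -10 7): clip(-2,-10,7)=-2, clip(2,-10,7)=2, clip(-4,-10,7)=-4, clip(0,-10,7)=0, clip(4,-10,7)=4 -> [-2, 2, -4, 0, 4] (max |s|=4)
Stage 2 (OFFSET -4): -2+-4=-6, 2+-4=-2, -4+-4=-8, 0+-4=-4, 4+-4=0 -> [-6, -2, -8, -4, 0] (max |s|=8)
Stage 3 (AMPLIFY -2): -6*-2=12, -2*-2=4, -8*-2=16, -4*-2=8, 0*-2=0 -> [12, 4, 16, 8, 0] (max |s|=16)
Stage 4 (ABS): |12|=12, |4|=4, |16|=16, |8|=8, |0|=0 -> [12, 4, 16, 8, 0] (max |s|=16)
Stage 5 (DELAY): [0, 12, 4, 16, 8] = [0, 12, 4, 16, 8] -> [0, 12, 4, 16, 8] (max |s|=16)
Overall max amplitude: 16

Answer: 16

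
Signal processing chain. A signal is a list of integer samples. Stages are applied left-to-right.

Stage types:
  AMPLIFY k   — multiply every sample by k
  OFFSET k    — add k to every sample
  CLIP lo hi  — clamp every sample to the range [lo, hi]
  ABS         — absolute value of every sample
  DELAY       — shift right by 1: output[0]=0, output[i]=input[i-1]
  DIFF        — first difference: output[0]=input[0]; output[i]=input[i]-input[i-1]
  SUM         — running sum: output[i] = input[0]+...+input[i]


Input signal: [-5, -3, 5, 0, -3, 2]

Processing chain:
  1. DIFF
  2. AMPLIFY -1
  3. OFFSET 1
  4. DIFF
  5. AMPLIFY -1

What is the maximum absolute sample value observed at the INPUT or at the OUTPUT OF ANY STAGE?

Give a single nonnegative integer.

Answer: 13

Derivation:
Input: [-5, -3, 5, 0, -3, 2] (max |s|=5)
Stage 1 (DIFF): s[0]=-5, -3--5=2, 5--3=8, 0-5=-5, -3-0=-3, 2--3=5 -> [-5, 2, 8, -5, -3, 5] (max |s|=8)
Stage 2 (AMPLIFY -1): -5*-1=5, 2*-1=-2, 8*-1=-8, -5*-1=5, -3*-1=3, 5*-1=-5 -> [5, -2, -8, 5, 3, -5] (max |s|=8)
Stage 3 (OFFSET 1): 5+1=6, -2+1=-1, -8+1=-7, 5+1=6, 3+1=4, -5+1=-4 -> [6, -1, -7, 6, 4, -4] (max |s|=7)
Stage 4 (DIFF): s[0]=6, -1-6=-7, -7--1=-6, 6--7=13, 4-6=-2, -4-4=-8 -> [6, -7, -6, 13, -2, -8] (max |s|=13)
Stage 5 (AMPLIFY -1): 6*-1=-6, -7*-1=7, -6*-1=6, 13*-1=-13, -2*-1=2, -8*-1=8 -> [-6, 7, 6, -13, 2, 8] (max |s|=13)
Overall max amplitude: 13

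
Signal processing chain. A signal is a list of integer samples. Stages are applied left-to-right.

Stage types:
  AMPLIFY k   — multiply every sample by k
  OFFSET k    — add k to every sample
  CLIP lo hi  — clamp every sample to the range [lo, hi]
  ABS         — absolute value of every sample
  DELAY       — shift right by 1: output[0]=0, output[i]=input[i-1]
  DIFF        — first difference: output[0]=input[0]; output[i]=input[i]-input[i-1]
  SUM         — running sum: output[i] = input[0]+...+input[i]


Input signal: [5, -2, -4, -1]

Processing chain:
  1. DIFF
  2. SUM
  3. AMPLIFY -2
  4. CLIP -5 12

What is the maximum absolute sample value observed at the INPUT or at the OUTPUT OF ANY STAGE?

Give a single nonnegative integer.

Input: [5, -2, -4, -1] (max |s|=5)
Stage 1 (DIFF): s[0]=5, -2-5=-7, -4--2=-2, -1--4=3 -> [5, -7, -2, 3] (max |s|=7)
Stage 2 (SUM): sum[0..0]=5, sum[0..1]=-2, sum[0..2]=-4, sum[0..3]=-1 -> [5, -2, -4, -1] (max |s|=5)
Stage 3 (AMPLIFY -2): 5*-2=-10, -2*-2=4, -4*-2=8, -1*-2=2 -> [-10, 4, 8, 2] (max |s|=10)
Stage 4 (CLIP -5 12): clip(-10,-5,12)=-5, clip(4,-5,12)=4, clip(8,-5,12)=8, clip(2,-5,12)=2 -> [-5, 4, 8, 2] (max |s|=8)
Overall max amplitude: 10

Answer: 10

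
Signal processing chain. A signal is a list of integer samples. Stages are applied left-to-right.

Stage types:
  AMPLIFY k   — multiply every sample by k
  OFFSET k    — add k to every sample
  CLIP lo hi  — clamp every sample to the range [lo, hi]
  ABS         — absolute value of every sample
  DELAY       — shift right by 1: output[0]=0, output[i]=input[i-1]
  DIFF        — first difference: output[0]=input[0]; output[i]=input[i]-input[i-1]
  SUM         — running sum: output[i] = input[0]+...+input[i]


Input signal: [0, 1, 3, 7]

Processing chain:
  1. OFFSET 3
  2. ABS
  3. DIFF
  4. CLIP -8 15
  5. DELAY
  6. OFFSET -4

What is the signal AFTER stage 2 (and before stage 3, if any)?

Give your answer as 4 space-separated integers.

Answer: 3 4 6 10

Derivation:
Input: [0, 1, 3, 7]
Stage 1 (OFFSET 3): 0+3=3, 1+3=4, 3+3=6, 7+3=10 -> [3, 4, 6, 10]
Stage 2 (ABS): |3|=3, |4|=4, |6|=6, |10|=10 -> [3, 4, 6, 10]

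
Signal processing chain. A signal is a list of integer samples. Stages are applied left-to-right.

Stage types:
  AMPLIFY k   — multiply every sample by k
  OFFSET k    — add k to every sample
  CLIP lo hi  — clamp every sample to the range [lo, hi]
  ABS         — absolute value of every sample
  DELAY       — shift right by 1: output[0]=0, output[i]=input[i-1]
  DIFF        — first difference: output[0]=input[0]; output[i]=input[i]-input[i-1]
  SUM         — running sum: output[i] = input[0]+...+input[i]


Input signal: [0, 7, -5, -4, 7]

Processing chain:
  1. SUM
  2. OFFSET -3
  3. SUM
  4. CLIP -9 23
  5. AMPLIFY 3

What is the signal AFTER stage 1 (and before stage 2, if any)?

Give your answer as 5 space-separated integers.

Answer: 0 7 2 -2 5

Derivation:
Input: [0, 7, -5, -4, 7]
Stage 1 (SUM): sum[0..0]=0, sum[0..1]=7, sum[0..2]=2, sum[0..3]=-2, sum[0..4]=5 -> [0, 7, 2, -2, 5]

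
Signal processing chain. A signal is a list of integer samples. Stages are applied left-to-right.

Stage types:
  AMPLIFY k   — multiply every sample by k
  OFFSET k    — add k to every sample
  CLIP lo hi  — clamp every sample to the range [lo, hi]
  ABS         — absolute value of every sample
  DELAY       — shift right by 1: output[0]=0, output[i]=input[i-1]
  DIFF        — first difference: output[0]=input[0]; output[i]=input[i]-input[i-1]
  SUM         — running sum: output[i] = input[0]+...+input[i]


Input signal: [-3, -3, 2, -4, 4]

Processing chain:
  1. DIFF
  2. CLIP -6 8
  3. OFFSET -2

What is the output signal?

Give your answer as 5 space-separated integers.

Input: [-3, -3, 2, -4, 4]
Stage 1 (DIFF): s[0]=-3, -3--3=0, 2--3=5, -4-2=-6, 4--4=8 -> [-3, 0, 5, -6, 8]
Stage 2 (CLIP -6 8): clip(-3,-6,8)=-3, clip(0,-6,8)=0, clip(5,-6,8)=5, clip(-6,-6,8)=-6, clip(8,-6,8)=8 -> [-3, 0, 5, -6, 8]
Stage 3 (OFFSET -2): -3+-2=-5, 0+-2=-2, 5+-2=3, -6+-2=-8, 8+-2=6 -> [-5, -2, 3, -8, 6]

Answer: -5 -2 3 -8 6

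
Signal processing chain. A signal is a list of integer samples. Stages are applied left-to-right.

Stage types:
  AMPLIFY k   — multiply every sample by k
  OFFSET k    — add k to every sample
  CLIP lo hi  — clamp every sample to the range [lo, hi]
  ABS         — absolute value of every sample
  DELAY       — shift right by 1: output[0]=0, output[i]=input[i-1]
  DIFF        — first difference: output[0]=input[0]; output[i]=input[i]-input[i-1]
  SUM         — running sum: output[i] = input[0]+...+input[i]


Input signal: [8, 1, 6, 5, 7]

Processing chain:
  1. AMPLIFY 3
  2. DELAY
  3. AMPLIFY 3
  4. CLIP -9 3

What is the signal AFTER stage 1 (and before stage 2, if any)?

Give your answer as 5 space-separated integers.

Input: [8, 1, 6, 5, 7]
Stage 1 (AMPLIFY 3): 8*3=24, 1*3=3, 6*3=18, 5*3=15, 7*3=21 -> [24, 3, 18, 15, 21]

Answer: 24 3 18 15 21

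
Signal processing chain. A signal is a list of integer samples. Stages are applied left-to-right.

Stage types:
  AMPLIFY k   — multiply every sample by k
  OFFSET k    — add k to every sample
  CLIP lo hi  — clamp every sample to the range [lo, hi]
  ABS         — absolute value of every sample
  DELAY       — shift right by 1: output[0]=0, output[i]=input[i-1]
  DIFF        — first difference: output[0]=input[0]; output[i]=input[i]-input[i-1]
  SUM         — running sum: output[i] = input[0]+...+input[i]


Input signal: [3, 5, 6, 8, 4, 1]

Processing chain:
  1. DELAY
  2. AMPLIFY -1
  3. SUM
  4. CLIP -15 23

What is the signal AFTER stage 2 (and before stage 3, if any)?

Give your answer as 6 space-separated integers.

Input: [3, 5, 6, 8, 4, 1]
Stage 1 (DELAY): [0, 3, 5, 6, 8, 4] = [0, 3, 5, 6, 8, 4] -> [0, 3, 5, 6, 8, 4]
Stage 2 (AMPLIFY -1): 0*-1=0, 3*-1=-3, 5*-1=-5, 6*-1=-6, 8*-1=-8, 4*-1=-4 -> [0, -3, -5, -6, -8, -4]

Answer: 0 -3 -5 -6 -8 -4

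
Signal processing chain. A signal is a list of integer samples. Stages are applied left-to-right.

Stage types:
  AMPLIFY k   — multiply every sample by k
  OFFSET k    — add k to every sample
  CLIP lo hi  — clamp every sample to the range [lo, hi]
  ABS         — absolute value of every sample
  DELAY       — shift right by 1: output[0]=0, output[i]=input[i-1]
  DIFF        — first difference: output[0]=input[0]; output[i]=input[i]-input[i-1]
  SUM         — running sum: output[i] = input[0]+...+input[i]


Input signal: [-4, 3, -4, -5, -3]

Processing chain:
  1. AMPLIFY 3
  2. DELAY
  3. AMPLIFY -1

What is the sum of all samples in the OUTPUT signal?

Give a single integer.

Answer: 30

Derivation:
Input: [-4, 3, -4, -5, -3]
Stage 1 (AMPLIFY 3): -4*3=-12, 3*3=9, -4*3=-12, -5*3=-15, -3*3=-9 -> [-12, 9, -12, -15, -9]
Stage 2 (DELAY): [0, -12, 9, -12, -15] = [0, -12, 9, -12, -15] -> [0, -12, 9, -12, -15]
Stage 3 (AMPLIFY -1): 0*-1=0, -12*-1=12, 9*-1=-9, -12*-1=12, -15*-1=15 -> [0, 12, -9, 12, 15]
Output sum: 30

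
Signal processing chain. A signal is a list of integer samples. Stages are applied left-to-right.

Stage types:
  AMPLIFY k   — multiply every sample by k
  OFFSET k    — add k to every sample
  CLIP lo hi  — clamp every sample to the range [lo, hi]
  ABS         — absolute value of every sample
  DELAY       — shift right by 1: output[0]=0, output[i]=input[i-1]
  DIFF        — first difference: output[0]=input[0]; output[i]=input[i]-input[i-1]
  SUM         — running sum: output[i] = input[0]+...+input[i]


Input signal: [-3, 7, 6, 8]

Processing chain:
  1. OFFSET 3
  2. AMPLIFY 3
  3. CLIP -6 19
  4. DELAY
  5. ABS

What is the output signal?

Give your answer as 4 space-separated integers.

Input: [-3, 7, 6, 8]
Stage 1 (OFFSET 3): -3+3=0, 7+3=10, 6+3=9, 8+3=11 -> [0, 10, 9, 11]
Stage 2 (AMPLIFY 3): 0*3=0, 10*3=30, 9*3=27, 11*3=33 -> [0, 30, 27, 33]
Stage 3 (CLIP -6 19): clip(0,-6,19)=0, clip(30,-6,19)=19, clip(27,-6,19)=19, clip(33,-6,19)=19 -> [0, 19, 19, 19]
Stage 4 (DELAY): [0, 0, 19, 19] = [0, 0, 19, 19] -> [0, 0, 19, 19]
Stage 5 (ABS): |0|=0, |0|=0, |19|=19, |19|=19 -> [0, 0, 19, 19]

Answer: 0 0 19 19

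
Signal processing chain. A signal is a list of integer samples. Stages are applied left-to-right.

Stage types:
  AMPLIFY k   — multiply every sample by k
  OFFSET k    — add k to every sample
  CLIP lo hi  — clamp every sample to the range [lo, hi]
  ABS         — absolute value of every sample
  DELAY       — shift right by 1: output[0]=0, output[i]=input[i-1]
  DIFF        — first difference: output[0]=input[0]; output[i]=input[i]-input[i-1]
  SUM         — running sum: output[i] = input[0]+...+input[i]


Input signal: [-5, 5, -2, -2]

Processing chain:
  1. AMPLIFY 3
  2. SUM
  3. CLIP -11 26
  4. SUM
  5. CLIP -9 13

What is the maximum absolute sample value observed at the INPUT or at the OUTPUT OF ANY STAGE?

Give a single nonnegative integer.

Input: [-5, 5, -2, -2] (max |s|=5)
Stage 1 (AMPLIFY 3): -5*3=-15, 5*3=15, -2*3=-6, -2*3=-6 -> [-15, 15, -6, -6] (max |s|=15)
Stage 2 (SUM): sum[0..0]=-15, sum[0..1]=0, sum[0..2]=-6, sum[0..3]=-12 -> [-15, 0, -6, -12] (max |s|=15)
Stage 3 (CLIP -11 26): clip(-15,-11,26)=-11, clip(0,-11,26)=0, clip(-6,-11,26)=-6, clip(-12,-11,26)=-11 -> [-11, 0, -6, -11] (max |s|=11)
Stage 4 (SUM): sum[0..0]=-11, sum[0..1]=-11, sum[0..2]=-17, sum[0..3]=-28 -> [-11, -11, -17, -28] (max |s|=28)
Stage 5 (CLIP -9 13): clip(-11,-9,13)=-9, clip(-11,-9,13)=-9, clip(-17,-9,13)=-9, clip(-28,-9,13)=-9 -> [-9, -9, -9, -9] (max |s|=9)
Overall max amplitude: 28

Answer: 28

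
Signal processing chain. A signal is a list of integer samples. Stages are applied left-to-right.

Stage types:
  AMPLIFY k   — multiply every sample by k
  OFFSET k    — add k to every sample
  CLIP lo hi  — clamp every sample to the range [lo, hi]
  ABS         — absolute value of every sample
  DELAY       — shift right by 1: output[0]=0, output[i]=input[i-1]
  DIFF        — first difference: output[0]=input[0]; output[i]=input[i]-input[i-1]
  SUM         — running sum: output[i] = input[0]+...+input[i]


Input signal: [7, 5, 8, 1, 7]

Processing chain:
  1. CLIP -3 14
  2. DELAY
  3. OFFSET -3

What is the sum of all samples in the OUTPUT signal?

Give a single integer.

Input: [7, 5, 8, 1, 7]
Stage 1 (CLIP -3 14): clip(7,-3,14)=7, clip(5,-3,14)=5, clip(8,-3,14)=8, clip(1,-3,14)=1, clip(7,-3,14)=7 -> [7, 5, 8, 1, 7]
Stage 2 (DELAY): [0, 7, 5, 8, 1] = [0, 7, 5, 8, 1] -> [0, 7, 5, 8, 1]
Stage 3 (OFFSET -3): 0+-3=-3, 7+-3=4, 5+-3=2, 8+-3=5, 1+-3=-2 -> [-3, 4, 2, 5, -2]
Output sum: 6

Answer: 6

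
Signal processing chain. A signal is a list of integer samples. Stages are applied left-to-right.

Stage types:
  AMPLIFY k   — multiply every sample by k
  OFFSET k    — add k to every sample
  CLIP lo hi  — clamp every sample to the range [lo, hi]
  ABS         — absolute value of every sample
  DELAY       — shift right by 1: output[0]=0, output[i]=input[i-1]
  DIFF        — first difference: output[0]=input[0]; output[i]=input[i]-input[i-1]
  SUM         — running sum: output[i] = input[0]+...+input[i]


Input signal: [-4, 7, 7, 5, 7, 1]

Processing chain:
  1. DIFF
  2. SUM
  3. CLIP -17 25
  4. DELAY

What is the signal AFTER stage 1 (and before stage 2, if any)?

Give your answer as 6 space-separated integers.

Answer: -4 11 0 -2 2 -6

Derivation:
Input: [-4, 7, 7, 5, 7, 1]
Stage 1 (DIFF): s[0]=-4, 7--4=11, 7-7=0, 5-7=-2, 7-5=2, 1-7=-6 -> [-4, 11, 0, -2, 2, -6]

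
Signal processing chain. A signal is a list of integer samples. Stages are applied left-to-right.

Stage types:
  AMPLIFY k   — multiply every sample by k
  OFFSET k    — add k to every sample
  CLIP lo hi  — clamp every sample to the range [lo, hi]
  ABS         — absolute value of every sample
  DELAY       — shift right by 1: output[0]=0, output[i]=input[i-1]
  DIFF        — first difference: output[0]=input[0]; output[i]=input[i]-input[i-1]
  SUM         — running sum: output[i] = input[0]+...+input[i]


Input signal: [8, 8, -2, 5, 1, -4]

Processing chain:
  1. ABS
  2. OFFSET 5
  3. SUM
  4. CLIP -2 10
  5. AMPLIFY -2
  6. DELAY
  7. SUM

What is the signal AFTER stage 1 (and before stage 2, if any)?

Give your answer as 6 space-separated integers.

Input: [8, 8, -2, 5, 1, -4]
Stage 1 (ABS): |8|=8, |8|=8, |-2|=2, |5|=5, |1|=1, |-4|=4 -> [8, 8, 2, 5, 1, 4]

Answer: 8 8 2 5 1 4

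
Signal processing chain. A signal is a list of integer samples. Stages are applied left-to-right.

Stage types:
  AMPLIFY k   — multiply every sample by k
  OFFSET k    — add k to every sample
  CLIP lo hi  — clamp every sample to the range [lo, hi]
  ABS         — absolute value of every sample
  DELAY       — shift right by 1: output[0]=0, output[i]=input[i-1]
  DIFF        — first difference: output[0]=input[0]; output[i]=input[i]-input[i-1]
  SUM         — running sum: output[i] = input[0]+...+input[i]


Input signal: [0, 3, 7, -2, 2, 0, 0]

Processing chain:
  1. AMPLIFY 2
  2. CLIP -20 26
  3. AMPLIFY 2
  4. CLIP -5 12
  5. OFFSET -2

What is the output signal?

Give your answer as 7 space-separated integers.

Input: [0, 3, 7, -2, 2, 0, 0]
Stage 1 (AMPLIFY 2): 0*2=0, 3*2=6, 7*2=14, -2*2=-4, 2*2=4, 0*2=0, 0*2=0 -> [0, 6, 14, -4, 4, 0, 0]
Stage 2 (CLIP -20 26): clip(0,-20,26)=0, clip(6,-20,26)=6, clip(14,-20,26)=14, clip(-4,-20,26)=-4, clip(4,-20,26)=4, clip(0,-20,26)=0, clip(0,-20,26)=0 -> [0, 6, 14, -4, 4, 0, 0]
Stage 3 (AMPLIFY 2): 0*2=0, 6*2=12, 14*2=28, -4*2=-8, 4*2=8, 0*2=0, 0*2=0 -> [0, 12, 28, -8, 8, 0, 0]
Stage 4 (CLIP -5 12): clip(0,-5,12)=0, clip(12,-5,12)=12, clip(28,-5,12)=12, clip(-8,-5,12)=-5, clip(8,-5,12)=8, clip(0,-5,12)=0, clip(0,-5,12)=0 -> [0, 12, 12, -5, 8, 0, 0]
Stage 5 (OFFSET -2): 0+-2=-2, 12+-2=10, 12+-2=10, -5+-2=-7, 8+-2=6, 0+-2=-2, 0+-2=-2 -> [-2, 10, 10, -7, 6, -2, -2]

Answer: -2 10 10 -7 6 -2 -2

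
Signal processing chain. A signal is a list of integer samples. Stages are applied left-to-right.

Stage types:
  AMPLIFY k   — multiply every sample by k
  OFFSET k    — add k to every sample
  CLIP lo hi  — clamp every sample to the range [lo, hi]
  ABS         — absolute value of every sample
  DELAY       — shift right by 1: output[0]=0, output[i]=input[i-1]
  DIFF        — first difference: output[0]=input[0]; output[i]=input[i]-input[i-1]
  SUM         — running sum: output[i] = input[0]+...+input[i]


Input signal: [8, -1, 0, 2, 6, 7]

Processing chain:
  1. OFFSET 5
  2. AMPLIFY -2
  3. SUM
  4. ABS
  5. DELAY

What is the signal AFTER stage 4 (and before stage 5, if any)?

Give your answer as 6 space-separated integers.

Input: [8, -1, 0, 2, 6, 7]
Stage 1 (OFFSET 5): 8+5=13, -1+5=4, 0+5=5, 2+5=7, 6+5=11, 7+5=12 -> [13, 4, 5, 7, 11, 12]
Stage 2 (AMPLIFY -2): 13*-2=-26, 4*-2=-8, 5*-2=-10, 7*-2=-14, 11*-2=-22, 12*-2=-24 -> [-26, -8, -10, -14, -22, -24]
Stage 3 (SUM): sum[0..0]=-26, sum[0..1]=-34, sum[0..2]=-44, sum[0..3]=-58, sum[0..4]=-80, sum[0..5]=-104 -> [-26, -34, -44, -58, -80, -104]
Stage 4 (ABS): |-26|=26, |-34|=34, |-44|=44, |-58|=58, |-80|=80, |-104|=104 -> [26, 34, 44, 58, 80, 104]

Answer: 26 34 44 58 80 104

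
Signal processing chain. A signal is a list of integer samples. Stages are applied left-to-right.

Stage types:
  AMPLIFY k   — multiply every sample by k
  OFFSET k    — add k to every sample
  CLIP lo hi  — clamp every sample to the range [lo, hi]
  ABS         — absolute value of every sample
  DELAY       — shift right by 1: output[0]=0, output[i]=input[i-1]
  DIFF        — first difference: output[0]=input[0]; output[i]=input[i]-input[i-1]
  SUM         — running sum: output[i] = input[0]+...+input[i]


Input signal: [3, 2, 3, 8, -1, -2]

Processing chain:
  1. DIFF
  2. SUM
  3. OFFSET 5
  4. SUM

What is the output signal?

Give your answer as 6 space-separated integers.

Input: [3, 2, 3, 8, -1, -2]
Stage 1 (DIFF): s[0]=3, 2-3=-1, 3-2=1, 8-3=5, -1-8=-9, -2--1=-1 -> [3, -1, 1, 5, -9, -1]
Stage 2 (SUM): sum[0..0]=3, sum[0..1]=2, sum[0..2]=3, sum[0..3]=8, sum[0..4]=-1, sum[0..5]=-2 -> [3, 2, 3, 8, -1, -2]
Stage 3 (OFFSET 5): 3+5=8, 2+5=7, 3+5=8, 8+5=13, -1+5=4, -2+5=3 -> [8, 7, 8, 13, 4, 3]
Stage 4 (SUM): sum[0..0]=8, sum[0..1]=15, sum[0..2]=23, sum[0..3]=36, sum[0..4]=40, sum[0..5]=43 -> [8, 15, 23, 36, 40, 43]

Answer: 8 15 23 36 40 43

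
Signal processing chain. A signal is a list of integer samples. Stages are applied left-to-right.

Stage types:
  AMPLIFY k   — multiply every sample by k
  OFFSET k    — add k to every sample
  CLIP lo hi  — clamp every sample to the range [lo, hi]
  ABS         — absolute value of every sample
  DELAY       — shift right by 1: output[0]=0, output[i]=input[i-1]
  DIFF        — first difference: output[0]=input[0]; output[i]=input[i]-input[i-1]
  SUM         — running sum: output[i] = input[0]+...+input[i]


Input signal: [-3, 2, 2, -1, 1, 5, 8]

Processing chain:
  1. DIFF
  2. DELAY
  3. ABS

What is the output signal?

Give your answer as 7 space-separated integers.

Answer: 0 3 5 0 3 2 4

Derivation:
Input: [-3, 2, 2, -1, 1, 5, 8]
Stage 1 (DIFF): s[0]=-3, 2--3=5, 2-2=0, -1-2=-3, 1--1=2, 5-1=4, 8-5=3 -> [-3, 5, 0, -3, 2, 4, 3]
Stage 2 (DELAY): [0, -3, 5, 0, -3, 2, 4] = [0, -3, 5, 0, -3, 2, 4] -> [0, -3, 5, 0, -3, 2, 4]
Stage 3 (ABS): |0|=0, |-3|=3, |5|=5, |0|=0, |-3|=3, |2|=2, |4|=4 -> [0, 3, 5, 0, 3, 2, 4]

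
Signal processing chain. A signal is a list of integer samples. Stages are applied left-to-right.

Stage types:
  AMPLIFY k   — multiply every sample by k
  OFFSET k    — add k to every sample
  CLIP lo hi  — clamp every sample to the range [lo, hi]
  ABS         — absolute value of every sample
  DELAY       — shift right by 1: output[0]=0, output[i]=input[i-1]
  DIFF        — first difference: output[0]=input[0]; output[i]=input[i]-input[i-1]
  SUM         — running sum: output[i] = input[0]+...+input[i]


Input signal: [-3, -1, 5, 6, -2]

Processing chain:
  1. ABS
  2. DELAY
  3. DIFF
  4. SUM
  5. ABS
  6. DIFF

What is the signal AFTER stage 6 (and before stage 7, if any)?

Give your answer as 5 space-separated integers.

Answer: 0 3 -2 4 1

Derivation:
Input: [-3, -1, 5, 6, -2]
Stage 1 (ABS): |-3|=3, |-1|=1, |5|=5, |6|=6, |-2|=2 -> [3, 1, 5, 6, 2]
Stage 2 (DELAY): [0, 3, 1, 5, 6] = [0, 3, 1, 5, 6] -> [0, 3, 1, 5, 6]
Stage 3 (DIFF): s[0]=0, 3-0=3, 1-3=-2, 5-1=4, 6-5=1 -> [0, 3, -2, 4, 1]
Stage 4 (SUM): sum[0..0]=0, sum[0..1]=3, sum[0..2]=1, sum[0..3]=5, sum[0..4]=6 -> [0, 3, 1, 5, 6]
Stage 5 (ABS): |0|=0, |3|=3, |1|=1, |5|=5, |6|=6 -> [0, 3, 1, 5, 6]
Stage 6 (DIFF): s[0]=0, 3-0=3, 1-3=-2, 5-1=4, 6-5=1 -> [0, 3, -2, 4, 1]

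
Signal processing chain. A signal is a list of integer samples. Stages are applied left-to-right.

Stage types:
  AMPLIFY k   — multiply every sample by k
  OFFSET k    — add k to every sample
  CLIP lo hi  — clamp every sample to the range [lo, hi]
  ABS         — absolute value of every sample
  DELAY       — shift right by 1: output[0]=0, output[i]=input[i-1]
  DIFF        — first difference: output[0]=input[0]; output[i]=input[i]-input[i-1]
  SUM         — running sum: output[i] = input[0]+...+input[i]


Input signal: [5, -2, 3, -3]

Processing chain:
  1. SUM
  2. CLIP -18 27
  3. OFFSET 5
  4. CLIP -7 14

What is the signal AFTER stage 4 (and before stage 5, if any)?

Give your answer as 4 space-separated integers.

Input: [5, -2, 3, -3]
Stage 1 (SUM): sum[0..0]=5, sum[0..1]=3, sum[0..2]=6, sum[0..3]=3 -> [5, 3, 6, 3]
Stage 2 (CLIP -18 27): clip(5,-18,27)=5, clip(3,-18,27)=3, clip(6,-18,27)=6, clip(3,-18,27)=3 -> [5, 3, 6, 3]
Stage 3 (OFFSET 5): 5+5=10, 3+5=8, 6+5=11, 3+5=8 -> [10, 8, 11, 8]
Stage 4 (CLIP -7 14): clip(10,-7,14)=10, clip(8,-7,14)=8, clip(11,-7,14)=11, clip(8,-7,14)=8 -> [10, 8, 11, 8]

Answer: 10 8 11 8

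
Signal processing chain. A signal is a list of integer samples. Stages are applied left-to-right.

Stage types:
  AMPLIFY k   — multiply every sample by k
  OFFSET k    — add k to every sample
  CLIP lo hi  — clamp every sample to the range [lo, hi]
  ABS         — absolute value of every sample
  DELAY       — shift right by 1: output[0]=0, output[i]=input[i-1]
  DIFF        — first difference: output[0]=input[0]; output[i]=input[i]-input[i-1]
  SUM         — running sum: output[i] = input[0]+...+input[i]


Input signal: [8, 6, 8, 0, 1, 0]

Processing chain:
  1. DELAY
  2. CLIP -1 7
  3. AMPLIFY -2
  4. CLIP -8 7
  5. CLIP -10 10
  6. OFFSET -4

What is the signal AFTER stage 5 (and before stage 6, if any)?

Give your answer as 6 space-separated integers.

Input: [8, 6, 8, 0, 1, 0]
Stage 1 (DELAY): [0, 8, 6, 8, 0, 1] = [0, 8, 6, 8, 0, 1] -> [0, 8, 6, 8, 0, 1]
Stage 2 (CLIP -1 7): clip(0,-1,7)=0, clip(8,-1,7)=7, clip(6,-1,7)=6, clip(8,-1,7)=7, clip(0,-1,7)=0, clip(1,-1,7)=1 -> [0, 7, 6, 7, 0, 1]
Stage 3 (AMPLIFY -2): 0*-2=0, 7*-2=-14, 6*-2=-12, 7*-2=-14, 0*-2=0, 1*-2=-2 -> [0, -14, -12, -14, 0, -2]
Stage 4 (CLIP -8 7): clip(0,-8,7)=0, clip(-14,-8,7)=-8, clip(-12,-8,7)=-8, clip(-14,-8,7)=-8, clip(0,-8,7)=0, clip(-2,-8,7)=-2 -> [0, -8, -8, -8, 0, -2]
Stage 5 (CLIP -10 10): clip(0,-10,10)=0, clip(-8,-10,10)=-8, clip(-8,-10,10)=-8, clip(-8,-10,10)=-8, clip(0,-10,10)=0, clip(-2,-10,10)=-2 -> [0, -8, -8, -8, 0, -2]

Answer: 0 -8 -8 -8 0 -2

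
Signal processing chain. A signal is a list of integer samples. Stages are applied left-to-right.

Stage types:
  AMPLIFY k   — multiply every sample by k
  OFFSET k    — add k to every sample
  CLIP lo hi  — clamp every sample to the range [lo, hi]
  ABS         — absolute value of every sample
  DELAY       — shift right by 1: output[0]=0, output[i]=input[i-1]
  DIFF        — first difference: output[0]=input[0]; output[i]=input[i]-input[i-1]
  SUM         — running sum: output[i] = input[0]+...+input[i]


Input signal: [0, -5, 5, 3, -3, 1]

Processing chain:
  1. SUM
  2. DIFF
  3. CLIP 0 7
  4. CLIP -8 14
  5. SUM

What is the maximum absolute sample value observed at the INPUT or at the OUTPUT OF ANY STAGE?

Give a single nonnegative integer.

Answer: 9

Derivation:
Input: [0, -5, 5, 3, -3, 1] (max |s|=5)
Stage 1 (SUM): sum[0..0]=0, sum[0..1]=-5, sum[0..2]=0, sum[0..3]=3, sum[0..4]=0, sum[0..5]=1 -> [0, -5, 0, 3, 0, 1] (max |s|=5)
Stage 2 (DIFF): s[0]=0, -5-0=-5, 0--5=5, 3-0=3, 0-3=-3, 1-0=1 -> [0, -5, 5, 3, -3, 1] (max |s|=5)
Stage 3 (CLIP 0 7): clip(0,0,7)=0, clip(-5,0,7)=0, clip(5,0,7)=5, clip(3,0,7)=3, clip(-3,0,7)=0, clip(1,0,7)=1 -> [0, 0, 5, 3, 0, 1] (max |s|=5)
Stage 4 (CLIP -8 14): clip(0,-8,14)=0, clip(0,-8,14)=0, clip(5,-8,14)=5, clip(3,-8,14)=3, clip(0,-8,14)=0, clip(1,-8,14)=1 -> [0, 0, 5, 3, 0, 1] (max |s|=5)
Stage 5 (SUM): sum[0..0]=0, sum[0..1]=0, sum[0..2]=5, sum[0..3]=8, sum[0..4]=8, sum[0..5]=9 -> [0, 0, 5, 8, 8, 9] (max |s|=9)
Overall max amplitude: 9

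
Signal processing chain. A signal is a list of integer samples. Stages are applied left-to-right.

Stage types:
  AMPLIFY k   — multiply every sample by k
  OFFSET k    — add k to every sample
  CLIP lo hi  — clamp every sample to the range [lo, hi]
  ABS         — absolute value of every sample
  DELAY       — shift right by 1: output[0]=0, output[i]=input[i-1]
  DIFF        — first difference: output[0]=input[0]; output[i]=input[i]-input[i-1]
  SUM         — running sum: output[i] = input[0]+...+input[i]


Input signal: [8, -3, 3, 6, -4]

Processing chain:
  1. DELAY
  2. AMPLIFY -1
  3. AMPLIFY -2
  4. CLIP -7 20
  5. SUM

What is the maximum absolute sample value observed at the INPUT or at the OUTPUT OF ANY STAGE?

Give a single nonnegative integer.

Input: [8, -3, 3, 6, -4] (max |s|=8)
Stage 1 (DELAY): [0, 8, -3, 3, 6] = [0, 8, -3, 3, 6] -> [0, 8, -3, 3, 6] (max |s|=8)
Stage 2 (AMPLIFY -1): 0*-1=0, 8*-1=-8, -3*-1=3, 3*-1=-3, 6*-1=-6 -> [0, -8, 3, -3, -6] (max |s|=8)
Stage 3 (AMPLIFY -2): 0*-2=0, -8*-2=16, 3*-2=-6, -3*-2=6, -6*-2=12 -> [0, 16, -6, 6, 12] (max |s|=16)
Stage 4 (CLIP -7 20): clip(0,-7,20)=0, clip(16,-7,20)=16, clip(-6,-7,20)=-6, clip(6,-7,20)=6, clip(12,-7,20)=12 -> [0, 16, -6, 6, 12] (max |s|=16)
Stage 5 (SUM): sum[0..0]=0, sum[0..1]=16, sum[0..2]=10, sum[0..3]=16, sum[0..4]=28 -> [0, 16, 10, 16, 28] (max |s|=28)
Overall max amplitude: 28

Answer: 28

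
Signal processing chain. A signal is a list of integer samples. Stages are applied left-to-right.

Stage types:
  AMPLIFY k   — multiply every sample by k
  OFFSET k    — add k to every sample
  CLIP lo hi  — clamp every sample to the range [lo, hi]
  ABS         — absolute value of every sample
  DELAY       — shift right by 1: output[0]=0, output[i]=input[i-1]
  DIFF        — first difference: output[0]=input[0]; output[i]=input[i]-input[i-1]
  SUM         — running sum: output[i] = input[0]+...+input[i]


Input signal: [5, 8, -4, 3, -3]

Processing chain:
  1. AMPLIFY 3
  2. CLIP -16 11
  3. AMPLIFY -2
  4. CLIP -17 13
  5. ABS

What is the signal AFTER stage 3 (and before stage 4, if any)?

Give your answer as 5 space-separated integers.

Answer: -22 -22 24 -18 18

Derivation:
Input: [5, 8, -4, 3, -3]
Stage 1 (AMPLIFY 3): 5*3=15, 8*3=24, -4*3=-12, 3*3=9, -3*3=-9 -> [15, 24, -12, 9, -9]
Stage 2 (CLIP -16 11): clip(15,-16,11)=11, clip(24,-16,11)=11, clip(-12,-16,11)=-12, clip(9,-16,11)=9, clip(-9,-16,11)=-9 -> [11, 11, -12, 9, -9]
Stage 3 (AMPLIFY -2): 11*-2=-22, 11*-2=-22, -12*-2=24, 9*-2=-18, -9*-2=18 -> [-22, -22, 24, -18, 18]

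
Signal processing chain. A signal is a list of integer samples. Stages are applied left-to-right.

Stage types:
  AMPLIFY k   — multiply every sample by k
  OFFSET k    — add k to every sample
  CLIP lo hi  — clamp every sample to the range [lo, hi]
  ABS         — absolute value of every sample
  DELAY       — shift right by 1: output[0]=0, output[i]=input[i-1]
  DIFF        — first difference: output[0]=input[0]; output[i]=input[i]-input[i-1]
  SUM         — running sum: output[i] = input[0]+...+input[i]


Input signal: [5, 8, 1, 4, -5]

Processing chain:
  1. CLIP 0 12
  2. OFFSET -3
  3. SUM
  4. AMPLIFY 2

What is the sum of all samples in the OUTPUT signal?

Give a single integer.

Answer: 46

Derivation:
Input: [5, 8, 1, 4, -5]
Stage 1 (CLIP 0 12): clip(5,0,12)=5, clip(8,0,12)=8, clip(1,0,12)=1, clip(4,0,12)=4, clip(-5,0,12)=0 -> [5, 8, 1, 4, 0]
Stage 2 (OFFSET -3): 5+-3=2, 8+-3=5, 1+-3=-2, 4+-3=1, 0+-3=-3 -> [2, 5, -2, 1, -3]
Stage 3 (SUM): sum[0..0]=2, sum[0..1]=7, sum[0..2]=5, sum[0..3]=6, sum[0..4]=3 -> [2, 7, 5, 6, 3]
Stage 4 (AMPLIFY 2): 2*2=4, 7*2=14, 5*2=10, 6*2=12, 3*2=6 -> [4, 14, 10, 12, 6]
Output sum: 46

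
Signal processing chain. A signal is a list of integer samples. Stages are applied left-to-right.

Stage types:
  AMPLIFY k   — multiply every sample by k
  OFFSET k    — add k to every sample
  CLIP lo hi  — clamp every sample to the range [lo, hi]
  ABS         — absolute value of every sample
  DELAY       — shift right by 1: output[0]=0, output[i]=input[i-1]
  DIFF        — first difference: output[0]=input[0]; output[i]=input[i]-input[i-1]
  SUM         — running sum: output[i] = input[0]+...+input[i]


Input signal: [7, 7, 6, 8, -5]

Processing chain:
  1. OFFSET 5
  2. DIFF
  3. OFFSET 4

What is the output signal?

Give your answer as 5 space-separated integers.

Input: [7, 7, 6, 8, -5]
Stage 1 (OFFSET 5): 7+5=12, 7+5=12, 6+5=11, 8+5=13, -5+5=0 -> [12, 12, 11, 13, 0]
Stage 2 (DIFF): s[0]=12, 12-12=0, 11-12=-1, 13-11=2, 0-13=-13 -> [12, 0, -1, 2, -13]
Stage 3 (OFFSET 4): 12+4=16, 0+4=4, -1+4=3, 2+4=6, -13+4=-9 -> [16, 4, 3, 6, -9]

Answer: 16 4 3 6 -9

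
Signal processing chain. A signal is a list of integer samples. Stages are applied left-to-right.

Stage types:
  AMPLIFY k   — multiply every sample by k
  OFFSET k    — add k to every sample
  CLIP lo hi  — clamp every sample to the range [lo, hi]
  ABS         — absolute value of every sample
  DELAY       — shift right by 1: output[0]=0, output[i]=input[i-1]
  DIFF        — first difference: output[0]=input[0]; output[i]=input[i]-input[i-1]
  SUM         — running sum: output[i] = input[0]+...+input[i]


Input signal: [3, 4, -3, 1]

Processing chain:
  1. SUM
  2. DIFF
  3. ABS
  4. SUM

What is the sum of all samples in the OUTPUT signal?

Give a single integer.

Input: [3, 4, -3, 1]
Stage 1 (SUM): sum[0..0]=3, sum[0..1]=7, sum[0..2]=4, sum[0..3]=5 -> [3, 7, 4, 5]
Stage 2 (DIFF): s[0]=3, 7-3=4, 4-7=-3, 5-4=1 -> [3, 4, -3, 1]
Stage 3 (ABS): |3|=3, |4|=4, |-3|=3, |1|=1 -> [3, 4, 3, 1]
Stage 4 (SUM): sum[0..0]=3, sum[0..1]=7, sum[0..2]=10, sum[0..3]=11 -> [3, 7, 10, 11]
Output sum: 31

Answer: 31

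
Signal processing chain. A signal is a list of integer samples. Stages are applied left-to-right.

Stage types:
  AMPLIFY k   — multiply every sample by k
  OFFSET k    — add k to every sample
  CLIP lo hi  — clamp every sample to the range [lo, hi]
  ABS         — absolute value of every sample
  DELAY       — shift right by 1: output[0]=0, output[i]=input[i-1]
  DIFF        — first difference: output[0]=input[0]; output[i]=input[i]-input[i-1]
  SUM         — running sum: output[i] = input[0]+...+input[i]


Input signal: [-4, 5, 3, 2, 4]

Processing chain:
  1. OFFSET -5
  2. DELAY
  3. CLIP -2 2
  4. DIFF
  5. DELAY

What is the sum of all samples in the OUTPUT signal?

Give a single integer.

Answer: -2

Derivation:
Input: [-4, 5, 3, 2, 4]
Stage 1 (OFFSET -5): -4+-5=-9, 5+-5=0, 3+-5=-2, 2+-5=-3, 4+-5=-1 -> [-9, 0, -2, -3, -1]
Stage 2 (DELAY): [0, -9, 0, -2, -3] = [0, -9, 0, -2, -3] -> [0, -9, 0, -2, -3]
Stage 3 (CLIP -2 2): clip(0,-2,2)=0, clip(-9,-2,2)=-2, clip(0,-2,2)=0, clip(-2,-2,2)=-2, clip(-3,-2,2)=-2 -> [0, -2, 0, -2, -2]
Stage 4 (DIFF): s[0]=0, -2-0=-2, 0--2=2, -2-0=-2, -2--2=0 -> [0, -2, 2, -2, 0]
Stage 5 (DELAY): [0, 0, -2, 2, -2] = [0, 0, -2, 2, -2] -> [0, 0, -2, 2, -2]
Output sum: -2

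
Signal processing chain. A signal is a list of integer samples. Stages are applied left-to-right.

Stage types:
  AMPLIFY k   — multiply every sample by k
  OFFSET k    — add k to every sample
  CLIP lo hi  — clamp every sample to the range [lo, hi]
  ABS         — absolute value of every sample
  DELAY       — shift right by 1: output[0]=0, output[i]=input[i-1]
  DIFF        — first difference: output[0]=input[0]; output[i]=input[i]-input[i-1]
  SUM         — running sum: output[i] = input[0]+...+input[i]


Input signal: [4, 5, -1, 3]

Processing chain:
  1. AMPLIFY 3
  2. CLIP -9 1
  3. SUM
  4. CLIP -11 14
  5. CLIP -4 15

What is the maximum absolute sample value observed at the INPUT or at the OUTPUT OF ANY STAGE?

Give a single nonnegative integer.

Input: [4, 5, -1, 3] (max |s|=5)
Stage 1 (AMPLIFY 3): 4*3=12, 5*3=15, -1*3=-3, 3*3=9 -> [12, 15, -3, 9] (max |s|=15)
Stage 2 (CLIP -9 1): clip(12,-9,1)=1, clip(15,-9,1)=1, clip(-3,-9,1)=-3, clip(9,-9,1)=1 -> [1, 1, -3, 1] (max |s|=3)
Stage 3 (SUM): sum[0..0]=1, sum[0..1]=2, sum[0..2]=-1, sum[0..3]=0 -> [1, 2, -1, 0] (max |s|=2)
Stage 4 (CLIP -11 14): clip(1,-11,14)=1, clip(2,-11,14)=2, clip(-1,-11,14)=-1, clip(0,-11,14)=0 -> [1, 2, -1, 0] (max |s|=2)
Stage 5 (CLIP -4 15): clip(1,-4,15)=1, clip(2,-4,15)=2, clip(-1,-4,15)=-1, clip(0,-4,15)=0 -> [1, 2, -1, 0] (max |s|=2)
Overall max amplitude: 15

Answer: 15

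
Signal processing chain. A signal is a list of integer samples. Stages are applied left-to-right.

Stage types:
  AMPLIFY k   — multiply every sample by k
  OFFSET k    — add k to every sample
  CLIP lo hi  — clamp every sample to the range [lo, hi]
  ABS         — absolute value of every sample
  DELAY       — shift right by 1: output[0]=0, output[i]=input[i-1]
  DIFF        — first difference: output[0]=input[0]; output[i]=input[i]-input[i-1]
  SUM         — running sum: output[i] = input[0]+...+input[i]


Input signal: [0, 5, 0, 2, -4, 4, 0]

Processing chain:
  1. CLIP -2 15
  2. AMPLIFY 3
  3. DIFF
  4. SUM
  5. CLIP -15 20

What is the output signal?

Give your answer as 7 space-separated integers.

Input: [0, 5, 0, 2, -4, 4, 0]
Stage 1 (CLIP -2 15): clip(0,-2,15)=0, clip(5,-2,15)=5, clip(0,-2,15)=0, clip(2,-2,15)=2, clip(-4,-2,15)=-2, clip(4,-2,15)=4, clip(0,-2,15)=0 -> [0, 5, 0, 2, -2, 4, 0]
Stage 2 (AMPLIFY 3): 0*3=0, 5*3=15, 0*3=0, 2*3=6, -2*3=-6, 4*3=12, 0*3=0 -> [0, 15, 0, 6, -6, 12, 0]
Stage 3 (DIFF): s[0]=0, 15-0=15, 0-15=-15, 6-0=6, -6-6=-12, 12--6=18, 0-12=-12 -> [0, 15, -15, 6, -12, 18, -12]
Stage 4 (SUM): sum[0..0]=0, sum[0..1]=15, sum[0..2]=0, sum[0..3]=6, sum[0..4]=-6, sum[0..5]=12, sum[0..6]=0 -> [0, 15, 0, 6, -6, 12, 0]
Stage 5 (CLIP -15 20): clip(0,-15,20)=0, clip(15,-15,20)=15, clip(0,-15,20)=0, clip(6,-15,20)=6, clip(-6,-15,20)=-6, clip(12,-15,20)=12, clip(0,-15,20)=0 -> [0, 15, 0, 6, -6, 12, 0]

Answer: 0 15 0 6 -6 12 0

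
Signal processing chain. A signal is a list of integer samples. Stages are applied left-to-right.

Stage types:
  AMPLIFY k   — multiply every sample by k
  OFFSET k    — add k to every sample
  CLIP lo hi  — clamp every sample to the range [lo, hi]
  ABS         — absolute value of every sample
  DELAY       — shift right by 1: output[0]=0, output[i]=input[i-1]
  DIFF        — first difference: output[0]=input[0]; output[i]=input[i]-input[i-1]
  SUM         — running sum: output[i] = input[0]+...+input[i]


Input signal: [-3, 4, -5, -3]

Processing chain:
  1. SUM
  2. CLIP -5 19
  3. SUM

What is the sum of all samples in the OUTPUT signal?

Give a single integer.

Answer: -22

Derivation:
Input: [-3, 4, -5, -3]
Stage 1 (SUM): sum[0..0]=-3, sum[0..1]=1, sum[0..2]=-4, sum[0..3]=-7 -> [-3, 1, -4, -7]
Stage 2 (CLIP -5 19): clip(-3,-5,19)=-3, clip(1,-5,19)=1, clip(-4,-5,19)=-4, clip(-7,-5,19)=-5 -> [-3, 1, -4, -5]
Stage 3 (SUM): sum[0..0]=-3, sum[0..1]=-2, sum[0..2]=-6, sum[0..3]=-11 -> [-3, -2, -6, -11]
Output sum: -22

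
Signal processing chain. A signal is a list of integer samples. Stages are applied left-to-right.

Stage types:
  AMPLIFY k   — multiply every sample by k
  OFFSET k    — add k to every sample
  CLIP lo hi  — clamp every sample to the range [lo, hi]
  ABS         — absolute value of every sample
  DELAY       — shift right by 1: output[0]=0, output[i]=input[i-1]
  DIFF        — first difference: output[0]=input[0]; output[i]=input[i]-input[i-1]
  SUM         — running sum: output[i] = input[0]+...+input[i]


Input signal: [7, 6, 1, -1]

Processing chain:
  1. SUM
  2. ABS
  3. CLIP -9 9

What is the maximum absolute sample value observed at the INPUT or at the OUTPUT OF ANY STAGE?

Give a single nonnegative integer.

Answer: 14

Derivation:
Input: [7, 6, 1, -1] (max |s|=7)
Stage 1 (SUM): sum[0..0]=7, sum[0..1]=13, sum[0..2]=14, sum[0..3]=13 -> [7, 13, 14, 13] (max |s|=14)
Stage 2 (ABS): |7|=7, |13|=13, |14|=14, |13|=13 -> [7, 13, 14, 13] (max |s|=14)
Stage 3 (CLIP -9 9): clip(7,-9,9)=7, clip(13,-9,9)=9, clip(14,-9,9)=9, clip(13,-9,9)=9 -> [7, 9, 9, 9] (max |s|=9)
Overall max amplitude: 14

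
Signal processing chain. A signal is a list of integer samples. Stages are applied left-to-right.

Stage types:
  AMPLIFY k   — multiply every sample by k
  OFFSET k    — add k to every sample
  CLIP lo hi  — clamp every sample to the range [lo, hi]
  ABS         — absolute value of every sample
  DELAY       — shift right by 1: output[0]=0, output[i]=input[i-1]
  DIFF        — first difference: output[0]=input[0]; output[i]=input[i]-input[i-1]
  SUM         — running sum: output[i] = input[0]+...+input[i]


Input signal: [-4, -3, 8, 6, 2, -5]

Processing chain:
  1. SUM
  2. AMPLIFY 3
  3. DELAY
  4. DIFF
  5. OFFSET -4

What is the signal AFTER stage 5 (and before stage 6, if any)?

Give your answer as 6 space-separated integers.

Answer: -4 -16 -13 20 14 2

Derivation:
Input: [-4, -3, 8, 6, 2, -5]
Stage 1 (SUM): sum[0..0]=-4, sum[0..1]=-7, sum[0..2]=1, sum[0..3]=7, sum[0..4]=9, sum[0..5]=4 -> [-4, -7, 1, 7, 9, 4]
Stage 2 (AMPLIFY 3): -4*3=-12, -7*3=-21, 1*3=3, 7*3=21, 9*3=27, 4*3=12 -> [-12, -21, 3, 21, 27, 12]
Stage 3 (DELAY): [0, -12, -21, 3, 21, 27] = [0, -12, -21, 3, 21, 27] -> [0, -12, -21, 3, 21, 27]
Stage 4 (DIFF): s[0]=0, -12-0=-12, -21--12=-9, 3--21=24, 21-3=18, 27-21=6 -> [0, -12, -9, 24, 18, 6]
Stage 5 (OFFSET -4): 0+-4=-4, -12+-4=-16, -9+-4=-13, 24+-4=20, 18+-4=14, 6+-4=2 -> [-4, -16, -13, 20, 14, 2]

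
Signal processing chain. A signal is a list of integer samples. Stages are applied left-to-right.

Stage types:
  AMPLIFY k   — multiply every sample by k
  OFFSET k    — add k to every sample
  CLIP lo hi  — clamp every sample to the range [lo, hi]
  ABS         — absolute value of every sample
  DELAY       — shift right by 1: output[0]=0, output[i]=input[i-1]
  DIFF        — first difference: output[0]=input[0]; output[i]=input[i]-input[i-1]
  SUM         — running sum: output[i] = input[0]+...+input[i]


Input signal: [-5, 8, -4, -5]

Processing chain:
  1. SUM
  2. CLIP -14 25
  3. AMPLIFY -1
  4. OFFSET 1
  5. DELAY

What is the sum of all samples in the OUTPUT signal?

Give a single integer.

Answer: 6

Derivation:
Input: [-5, 8, -4, -5]
Stage 1 (SUM): sum[0..0]=-5, sum[0..1]=3, sum[0..2]=-1, sum[0..3]=-6 -> [-5, 3, -1, -6]
Stage 2 (CLIP -14 25): clip(-5,-14,25)=-5, clip(3,-14,25)=3, clip(-1,-14,25)=-1, clip(-6,-14,25)=-6 -> [-5, 3, -1, -6]
Stage 3 (AMPLIFY -1): -5*-1=5, 3*-1=-3, -1*-1=1, -6*-1=6 -> [5, -3, 1, 6]
Stage 4 (OFFSET 1): 5+1=6, -3+1=-2, 1+1=2, 6+1=7 -> [6, -2, 2, 7]
Stage 5 (DELAY): [0, 6, -2, 2] = [0, 6, -2, 2] -> [0, 6, -2, 2]
Output sum: 6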